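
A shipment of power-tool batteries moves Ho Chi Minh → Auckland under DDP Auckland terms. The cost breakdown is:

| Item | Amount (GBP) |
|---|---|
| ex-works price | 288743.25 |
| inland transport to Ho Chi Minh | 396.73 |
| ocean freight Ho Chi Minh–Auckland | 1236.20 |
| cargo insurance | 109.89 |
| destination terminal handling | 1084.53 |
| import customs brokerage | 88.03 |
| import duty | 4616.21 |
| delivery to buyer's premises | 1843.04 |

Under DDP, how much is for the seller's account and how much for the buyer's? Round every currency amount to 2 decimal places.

Seller: GBP 298117.88; buyer: GBP 0.00

DDP: the seller bears all costs including import duty.
Seller's account: goods 288743.25 + inland to port 396.73 + freight 1236.20 + insurance 109.89 + destination terminal 1084.53 + brokerage 88.03 + duty 4616.21 + delivery 1843.04 = 298117.88
Buyer's account: 0.00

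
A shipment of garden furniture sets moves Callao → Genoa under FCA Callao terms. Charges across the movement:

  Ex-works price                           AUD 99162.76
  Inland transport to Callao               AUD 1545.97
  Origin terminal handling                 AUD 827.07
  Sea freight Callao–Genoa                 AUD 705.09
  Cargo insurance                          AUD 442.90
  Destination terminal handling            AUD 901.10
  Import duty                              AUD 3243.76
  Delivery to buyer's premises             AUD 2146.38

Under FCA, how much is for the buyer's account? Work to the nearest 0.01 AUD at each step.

FCA: the seller delivers export-cleared goods to the carrier; the buyer bears costs from that point.
Seller's account: goods 99162.76 + inland to port 1545.97 = 100708.73
Buyer's account: origin terminal 827.07 + freight 705.09 + insurance 442.90 + destination terminal 901.10 + duty 3243.76 + delivery 2146.38 = 8266.30

Buyer's account: AUD 8266.30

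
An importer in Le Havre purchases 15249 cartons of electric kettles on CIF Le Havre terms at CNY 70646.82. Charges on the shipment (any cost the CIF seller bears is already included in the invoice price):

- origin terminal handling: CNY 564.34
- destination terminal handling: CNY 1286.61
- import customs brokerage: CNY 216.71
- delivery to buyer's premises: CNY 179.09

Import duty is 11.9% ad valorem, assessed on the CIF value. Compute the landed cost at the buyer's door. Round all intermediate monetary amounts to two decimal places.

Total landed cost: CNY 80736.20

CIF: the seller pays costs through ocean freight and marine insurance to the destination port.
Already in the invoice (seller's account under CIF): origin terminal — exclude.
The CIF price already equals the CIF value: 70646.82
Import duty = 70646.82 × 11.9% = 8406.97
Buyer bears: destination terminal 1286.61 + brokerage 216.71 + delivery 179.09 + duty 8406.97 = 10089.38
Landed cost = invoice 70646.82 + 10089.38 = 80736.20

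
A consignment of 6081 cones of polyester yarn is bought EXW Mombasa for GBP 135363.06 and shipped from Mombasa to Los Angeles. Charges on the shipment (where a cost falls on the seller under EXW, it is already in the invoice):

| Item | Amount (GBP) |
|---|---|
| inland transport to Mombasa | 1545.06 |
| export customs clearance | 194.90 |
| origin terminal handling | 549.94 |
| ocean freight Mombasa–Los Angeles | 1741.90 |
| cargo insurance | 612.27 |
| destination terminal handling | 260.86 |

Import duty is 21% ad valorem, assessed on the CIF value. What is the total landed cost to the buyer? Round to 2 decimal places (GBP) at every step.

Total landed cost: GBP 169669.49

EXW: the seller makes goods available at their premises; the buyer bears all onward costs.
CIF value = EXW price + inland to port + export clearance + origin terminal + freight + insurance = 135363.06 + 1545.06 + 194.90 + 549.94 + 1741.90 + 612.27 = 140007.13
Import duty = 140007.13 × 21% = 29401.50
Buyer bears: inland to port 1545.06 + export clearance 194.90 + origin terminal 549.94 + freight 1741.90 + insurance 612.27 + destination terminal 260.86 + duty 29401.50 = 34306.43
Landed cost = invoice 135363.06 + 34306.43 = 169669.49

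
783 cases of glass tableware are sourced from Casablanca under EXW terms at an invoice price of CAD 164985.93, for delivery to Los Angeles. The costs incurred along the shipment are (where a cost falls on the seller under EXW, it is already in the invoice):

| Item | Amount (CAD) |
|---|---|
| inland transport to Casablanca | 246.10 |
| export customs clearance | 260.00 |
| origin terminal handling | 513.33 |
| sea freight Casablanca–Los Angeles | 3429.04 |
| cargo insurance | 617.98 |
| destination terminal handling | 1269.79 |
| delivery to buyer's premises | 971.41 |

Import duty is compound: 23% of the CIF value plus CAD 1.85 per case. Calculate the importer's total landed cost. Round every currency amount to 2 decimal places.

Total landed cost: CAD 212854.18

EXW: the seller makes goods available at their premises; the buyer bears all onward costs.
CIF value = EXW price + inland to port + export clearance + origin terminal + freight + insurance = 164985.93 + 246.10 + 260.00 + 513.33 + 3429.04 + 617.98 = 170052.38
Ad valorem component: 170052.38 × 23% = 39112.05
Specific component: 783 × 1.85 = 1448.55
Import duty = 39112.05 + 1448.55 = 40560.60
Buyer bears: inland to port 246.10 + export clearance 260.00 + origin terminal 513.33 + freight 3429.04 + insurance 617.98 + destination terminal 1269.79 + delivery 971.41 + duty 40560.60 = 47868.25
Landed cost = invoice 164985.93 + 47868.25 = 212854.18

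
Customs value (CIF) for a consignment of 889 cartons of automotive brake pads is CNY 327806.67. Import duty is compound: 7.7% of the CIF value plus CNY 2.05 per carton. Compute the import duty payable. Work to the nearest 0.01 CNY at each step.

Import duty: CNY 27063.56

Ad valorem component: 327806.67 × 7.7% = 25241.11
Specific component: 889 × 2.05 = 1822.45
Import duty = 25241.11 + 1822.45 = 27063.56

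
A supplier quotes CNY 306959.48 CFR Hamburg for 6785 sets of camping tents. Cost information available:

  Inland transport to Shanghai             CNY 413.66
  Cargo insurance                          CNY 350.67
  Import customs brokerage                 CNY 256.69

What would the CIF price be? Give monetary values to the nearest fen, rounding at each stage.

CIF price: CNY 307310.15

Not relevant to the conversion: inland to port — on the seller under both CFR and CIF; already in the CFR price and stays in the CIF price. brokerage — on the buyer under both terms; not part of either seller's price.
From CFR to CIF, the seller additionally bears: insurance.
CIF price = 306959.48 + 350.67 = 307310.15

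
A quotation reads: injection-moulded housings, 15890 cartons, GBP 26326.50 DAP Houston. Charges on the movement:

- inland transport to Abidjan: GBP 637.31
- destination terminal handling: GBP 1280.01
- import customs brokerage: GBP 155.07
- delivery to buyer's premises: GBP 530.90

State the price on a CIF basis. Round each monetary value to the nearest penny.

Not relevant to the conversion: inland to port — on the seller under both DAP and CIF; already in the DAP price and stays in the CIF price. brokerage — on the buyer under both terms; not part of either seller's price.
From DAP to CIF, the seller no longer bears: destination terminal, delivery.
CIF price = 26326.50 − 1280.01 − 530.90 = 24515.59

CIF price: GBP 24515.59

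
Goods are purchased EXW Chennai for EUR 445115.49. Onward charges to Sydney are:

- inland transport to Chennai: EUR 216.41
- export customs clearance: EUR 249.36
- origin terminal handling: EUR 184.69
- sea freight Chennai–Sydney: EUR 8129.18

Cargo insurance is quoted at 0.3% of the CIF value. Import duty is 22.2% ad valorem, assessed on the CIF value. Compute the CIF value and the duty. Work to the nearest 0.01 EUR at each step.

Let C be the CIF value. C = EXW price + pre-shipment costs + freight + 0.3% × C
C − 0.3% × C = 445115.49 + 216.41 + 249.36 + 184.69 + 8129.18
0.997 × C = 453895.13
C = 453895.13 / 0.997 = 455260.91
Insurance premium = 0.3% × 455260.91 = 1365.78
Import duty = 455260.91 × 22.2% = 101067.92

CIF value: EUR 455260.91; import duty: EUR 101067.92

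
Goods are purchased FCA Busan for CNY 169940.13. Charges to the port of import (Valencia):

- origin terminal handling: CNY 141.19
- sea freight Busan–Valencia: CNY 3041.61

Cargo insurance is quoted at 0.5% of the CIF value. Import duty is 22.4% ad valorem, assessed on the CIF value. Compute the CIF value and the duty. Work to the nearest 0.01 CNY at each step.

Let C be the CIF value. C = FCA price + pre-shipment costs + freight + 0.5% × C
C − 0.5% × C = 169940.13 + 141.19 + 3041.61
0.995 × C = 173122.93
C = 173122.93 / 0.995 = 173992.89
Insurance premium = 0.5% × 173992.89 = 869.96
Import duty = 173992.89 × 22.4% = 38974.41

CIF value: CNY 173992.89; import duty: CNY 38974.41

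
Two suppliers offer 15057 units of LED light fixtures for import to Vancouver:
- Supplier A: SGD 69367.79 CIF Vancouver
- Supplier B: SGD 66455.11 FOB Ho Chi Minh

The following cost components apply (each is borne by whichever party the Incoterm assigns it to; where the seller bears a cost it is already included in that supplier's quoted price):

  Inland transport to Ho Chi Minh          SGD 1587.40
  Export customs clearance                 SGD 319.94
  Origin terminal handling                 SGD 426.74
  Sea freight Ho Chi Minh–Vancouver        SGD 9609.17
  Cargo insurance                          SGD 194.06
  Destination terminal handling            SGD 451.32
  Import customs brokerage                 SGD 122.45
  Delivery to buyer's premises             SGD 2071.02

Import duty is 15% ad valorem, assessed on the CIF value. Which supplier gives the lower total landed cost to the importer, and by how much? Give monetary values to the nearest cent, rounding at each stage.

Supplier A (CIF):
The CIF price already equals the CIF value: 69367.79
Import duty = 69367.79 × 15% = 10405.17
Buyer bears (A): 451.32 + 122.45 + 2071.02 = 2644.79
Landed cost (A) = invoice 69367.79 + 2644.79 + duty 10405.17 = 82417.75
Supplier B (FOB):
CIF value = FOB price + freight + insurance = 66455.11 + 9609.17 + 194.06 = 76258.34
Import duty = 76258.34 × 15% = 11438.75
Buyer bears (B): 9609.17 + 194.06 + 451.32 + 122.45 + 2071.02 = 12448.02
Landed cost (B) = invoice 66455.11 + 12448.02 + duty 11438.75 = 90341.88
Difference = |82417.75 − 90341.88| = 7924.13

Supplier A is cheaper by SGD 7924.13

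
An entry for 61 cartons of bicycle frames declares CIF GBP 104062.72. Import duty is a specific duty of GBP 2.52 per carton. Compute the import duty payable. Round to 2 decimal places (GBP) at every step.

Import duty: GBP 153.72

Import duty = 61 × 2.52 = 153.72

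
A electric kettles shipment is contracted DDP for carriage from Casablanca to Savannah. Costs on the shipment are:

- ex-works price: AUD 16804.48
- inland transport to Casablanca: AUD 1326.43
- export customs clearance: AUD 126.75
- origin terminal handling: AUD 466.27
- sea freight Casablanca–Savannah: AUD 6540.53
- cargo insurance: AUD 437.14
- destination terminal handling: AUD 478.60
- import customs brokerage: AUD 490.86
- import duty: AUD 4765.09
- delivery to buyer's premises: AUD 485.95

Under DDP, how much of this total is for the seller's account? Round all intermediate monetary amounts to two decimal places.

Seller's account: AUD 31922.10

DDP: the seller bears all costs including import duty.
Seller's account: goods 16804.48 + inland to port 1326.43 + export clearance 126.75 + origin terminal 466.27 + freight 6540.53 + insurance 437.14 + destination terminal 478.60 + brokerage 490.86 + duty 4765.09 + delivery 485.95 = 31922.10
Buyer's account: 0.00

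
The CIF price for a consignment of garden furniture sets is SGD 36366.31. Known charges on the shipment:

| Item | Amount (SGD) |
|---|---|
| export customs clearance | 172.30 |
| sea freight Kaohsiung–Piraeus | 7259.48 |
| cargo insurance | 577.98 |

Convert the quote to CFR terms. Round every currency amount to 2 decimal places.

CFR price: SGD 35788.33

Not relevant to the conversion: freight, export clearance — on the seller under both CIF and CFR; already in the CIF price and stays in the CFR price.
From CIF to CFR, the seller no longer bears: insurance.
CFR price = 36366.31 − 577.98 = 35788.33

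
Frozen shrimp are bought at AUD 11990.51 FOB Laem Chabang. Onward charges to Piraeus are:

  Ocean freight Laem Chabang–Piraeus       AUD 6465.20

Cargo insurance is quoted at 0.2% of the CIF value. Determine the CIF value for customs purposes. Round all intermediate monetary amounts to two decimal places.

CIF value: AUD 18492.70

Let C be the CIF value. C = FOB price + freight + 0.2% × C
C − 0.2% × C = 11990.51 + 6465.20
0.998 × C = 18455.71
C = 18455.71 / 0.998 = 18492.70
Insurance premium = 0.2% × 18492.70 = 36.99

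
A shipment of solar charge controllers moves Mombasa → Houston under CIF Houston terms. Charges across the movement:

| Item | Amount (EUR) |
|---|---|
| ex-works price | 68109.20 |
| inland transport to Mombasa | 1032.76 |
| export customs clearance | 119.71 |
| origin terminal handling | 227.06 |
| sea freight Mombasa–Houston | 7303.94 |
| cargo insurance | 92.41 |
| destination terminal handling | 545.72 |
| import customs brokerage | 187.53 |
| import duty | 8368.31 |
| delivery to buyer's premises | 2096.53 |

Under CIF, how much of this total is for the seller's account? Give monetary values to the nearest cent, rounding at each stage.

Seller's account: EUR 76885.08

CIF: the seller pays costs through ocean freight and marine insurance to the destination port.
Seller's account: goods 68109.20 + inland to port 1032.76 + export clearance 119.71 + origin terminal 227.06 + freight 7303.94 + insurance 92.41 = 76885.08
Buyer's account: destination terminal 545.72 + brokerage 187.53 + duty 8368.31 + delivery 2096.53 = 11198.09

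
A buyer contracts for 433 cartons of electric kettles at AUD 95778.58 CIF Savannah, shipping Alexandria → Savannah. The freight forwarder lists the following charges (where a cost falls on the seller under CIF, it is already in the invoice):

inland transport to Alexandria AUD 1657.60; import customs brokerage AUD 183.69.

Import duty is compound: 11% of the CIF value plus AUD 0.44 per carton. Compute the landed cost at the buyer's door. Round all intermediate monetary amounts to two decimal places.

Total landed cost: AUD 106688.43

CIF: the seller pays costs through ocean freight and marine insurance to the destination port.
Already in the invoice (seller's account under CIF): inland to port — exclude.
The CIF price already equals the CIF value: 95778.58
Ad valorem component: 95778.58 × 11% = 10535.64
Specific component: 433 × 0.44 = 190.52
Import duty = 10535.64 + 190.52 = 10726.16
Buyer bears: brokerage 183.69 + duty 10726.16 = 10909.85
Landed cost = invoice 95778.58 + 10909.85 = 106688.43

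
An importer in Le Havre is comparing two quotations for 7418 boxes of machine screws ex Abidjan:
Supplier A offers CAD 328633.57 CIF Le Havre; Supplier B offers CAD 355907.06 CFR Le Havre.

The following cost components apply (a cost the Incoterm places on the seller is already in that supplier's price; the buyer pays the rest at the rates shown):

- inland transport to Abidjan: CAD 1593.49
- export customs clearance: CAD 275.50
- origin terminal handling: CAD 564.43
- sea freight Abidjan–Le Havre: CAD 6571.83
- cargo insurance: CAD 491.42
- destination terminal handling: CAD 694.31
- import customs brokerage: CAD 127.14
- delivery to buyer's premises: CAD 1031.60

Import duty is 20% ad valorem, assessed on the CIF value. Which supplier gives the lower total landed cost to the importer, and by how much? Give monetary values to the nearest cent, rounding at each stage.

Supplier A is cheaper by CAD 33317.90

Supplier A (CIF):
The CIF price already equals the CIF value: 328633.57
Import duty = 328633.57 × 20% = 65726.71
Buyer bears (A): 694.31 + 127.14 + 1031.60 = 1853.05
Landed cost (A) = invoice 328633.57 + 1853.05 + duty 65726.71 = 396213.33
Supplier B (CFR):
CIF value = CFR price + insurance = 355907.06 + 491.42 = 356398.48
Import duty = 356398.48 × 20% = 71279.70
Buyer bears (B): 491.42 + 694.31 + 127.14 + 1031.60 = 2344.47
Landed cost (B) = invoice 355907.06 + 2344.47 + duty 71279.70 = 429531.23
Difference = |396213.33 − 429531.23| = 33317.90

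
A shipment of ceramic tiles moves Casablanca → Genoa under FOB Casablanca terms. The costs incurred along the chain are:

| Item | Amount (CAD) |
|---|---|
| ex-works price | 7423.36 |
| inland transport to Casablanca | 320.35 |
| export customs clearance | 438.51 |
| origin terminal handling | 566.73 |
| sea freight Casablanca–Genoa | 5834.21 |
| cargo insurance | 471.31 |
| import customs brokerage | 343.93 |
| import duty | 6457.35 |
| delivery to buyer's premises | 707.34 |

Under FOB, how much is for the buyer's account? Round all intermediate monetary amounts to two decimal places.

Buyer's account: CAD 13814.14

FOB: the seller bears costs until goods are on board at the origin port; the buyer bears freight, insurance and all costs thereafter.
Seller's account: goods 7423.36 + inland to port 320.35 + export clearance 438.51 + origin terminal 566.73 = 8748.95
Buyer's account: freight 5834.21 + insurance 471.31 + brokerage 343.93 + duty 6457.35 + delivery 707.34 = 13814.14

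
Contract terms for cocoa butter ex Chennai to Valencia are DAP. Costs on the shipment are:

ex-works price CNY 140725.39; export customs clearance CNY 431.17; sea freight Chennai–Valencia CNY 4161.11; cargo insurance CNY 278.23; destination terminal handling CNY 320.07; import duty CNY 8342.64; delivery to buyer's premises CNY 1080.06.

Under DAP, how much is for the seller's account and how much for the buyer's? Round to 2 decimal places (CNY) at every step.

Seller: CNY 146996.03; buyer: CNY 8342.64

DAP: the seller bears all costs to the named destination except import duty and clearance.
Seller's account: goods 140725.39 + export clearance 431.17 + freight 4161.11 + insurance 278.23 + destination terminal 320.07 + delivery 1080.06 = 146996.03
Buyer's account: duty 8342.64 = 8342.64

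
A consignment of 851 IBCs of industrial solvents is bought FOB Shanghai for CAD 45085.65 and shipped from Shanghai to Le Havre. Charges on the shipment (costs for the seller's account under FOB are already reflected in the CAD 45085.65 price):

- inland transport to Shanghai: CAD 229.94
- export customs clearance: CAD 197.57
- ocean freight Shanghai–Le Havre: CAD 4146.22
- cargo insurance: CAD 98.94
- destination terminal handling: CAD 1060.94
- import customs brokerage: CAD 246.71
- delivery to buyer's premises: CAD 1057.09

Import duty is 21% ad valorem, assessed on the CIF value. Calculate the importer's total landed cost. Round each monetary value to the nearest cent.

FOB: the seller bears costs until goods are on board at the origin port; the buyer bears freight, insurance and all costs thereafter.
Already in the invoice (seller's account under FOB): inland to port, export clearance — exclude.
CIF value = FOB price + freight + insurance = 45085.65 + 4146.22 + 98.94 = 49330.81
Import duty = 49330.81 × 21% = 10359.47
Buyer bears: freight 4146.22 + insurance 98.94 + destination terminal 1060.94 + brokerage 246.71 + delivery 1057.09 + duty 10359.47 = 16969.37
Landed cost = invoice 45085.65 + 16969.37 = 62055.02

Total landed cost: CAD 62055.02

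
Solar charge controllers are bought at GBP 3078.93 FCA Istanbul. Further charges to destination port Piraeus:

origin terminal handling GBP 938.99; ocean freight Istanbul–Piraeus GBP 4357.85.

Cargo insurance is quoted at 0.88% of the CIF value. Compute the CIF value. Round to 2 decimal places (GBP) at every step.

CIF value: GBP 8450.13

Let C be the CIF value. C = FCA price + pre-shipment costs + freight + 0.88% × C
C − 0.88% × C = 3078.93 + 938.99 + 4357.85
0.9912 × C = 8375.77
C = 8375.77 / 0.9912 = 8450.13
Insurance premium = 0.88% × 8450.13 = 74.36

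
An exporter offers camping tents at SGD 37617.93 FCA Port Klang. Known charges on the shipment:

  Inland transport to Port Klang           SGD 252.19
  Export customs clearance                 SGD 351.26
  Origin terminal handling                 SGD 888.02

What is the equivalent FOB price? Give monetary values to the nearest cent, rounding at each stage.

FOB price: SGD 38505.95

Not relevant to the conversion: inland to port, export clearance — on the seller under both FCA and FOB; already in the FCA price and stays in the FOB price.
From FCA to FOB, the seller additionally bears: origin terminal.
FOB price = 37617.93 + 888.02 = 38505.95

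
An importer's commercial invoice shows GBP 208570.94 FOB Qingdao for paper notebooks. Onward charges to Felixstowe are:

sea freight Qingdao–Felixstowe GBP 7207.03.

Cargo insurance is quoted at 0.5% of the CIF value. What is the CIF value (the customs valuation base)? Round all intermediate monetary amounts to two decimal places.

CIF value: GBP 216862.28

Let C be the CIF value. C = FOB price + freight + 0.5% × C
C − 0.5% × C = 208570.94 + 7207.03
0.995 × C = 215777.97
C = 215777.97 / 0.995 = 216862.28
Insurance premium = 0.5% × 216862.28 = 1084.31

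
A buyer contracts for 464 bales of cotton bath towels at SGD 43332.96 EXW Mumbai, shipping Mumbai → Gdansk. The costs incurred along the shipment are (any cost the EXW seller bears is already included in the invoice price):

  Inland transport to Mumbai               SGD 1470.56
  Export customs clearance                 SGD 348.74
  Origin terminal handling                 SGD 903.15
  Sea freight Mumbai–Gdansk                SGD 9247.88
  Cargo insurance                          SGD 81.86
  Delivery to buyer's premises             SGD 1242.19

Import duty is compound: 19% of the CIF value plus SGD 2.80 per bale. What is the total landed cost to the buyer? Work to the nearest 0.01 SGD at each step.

Total landed cost: SGD 68449.72

EXW: the seller makes goods available at their premises; the buyer bears all onward costs.
CIF value = EXW price + inland to port + export clearance + origin terminal + freight + insurance = 43332.96 + 1470.56 + 348.74 + 903.15 + 9247.88 + 81.86 = 55385.15
Ad valorem component: 55385.15 × 19% = 10523.18
Specific component: 464 × 2.80 = 1299.20
Import duty = 10523.18 + 1299.20 = 11822.38
Buyer bears: inland to port 1470.56 + export clearance 348.74 + origin terminal 903.15 + freight 9247.88 + insurance 81.86 + delivery 1242.19 + duty 11822.38 = 25116.76
Landed cost = invoice 43332.96 + 25116.76 = 68449.72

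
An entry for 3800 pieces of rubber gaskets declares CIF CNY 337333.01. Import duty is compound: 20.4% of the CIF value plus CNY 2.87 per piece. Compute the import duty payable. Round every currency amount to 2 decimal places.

Import duty: CNY 79721.93

Ad valorem component: 337333.01 × 20.4% = 68815.93
Specific component: 3800 × 2.87 = 10906.00
Import duty = 68815.93 + 10906.00 = 79721.93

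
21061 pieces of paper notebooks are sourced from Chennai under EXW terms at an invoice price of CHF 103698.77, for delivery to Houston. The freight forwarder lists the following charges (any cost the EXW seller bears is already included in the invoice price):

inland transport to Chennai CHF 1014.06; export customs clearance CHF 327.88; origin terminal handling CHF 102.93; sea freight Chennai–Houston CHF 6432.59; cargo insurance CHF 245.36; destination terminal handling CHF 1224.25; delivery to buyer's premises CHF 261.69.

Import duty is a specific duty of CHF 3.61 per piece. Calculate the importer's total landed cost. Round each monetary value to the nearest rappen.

EXW: the seller makes goods available at their premises; the buyer bears all onward costs.
CIF value = EXW price + inland to port + export clearance + origin terminal + freight + insurance = 103698.77 + 1014.06 + 327.88 + 102.93 + 6432.59 + 245.36 = 111821.59
Import duty = 21061 × 3.61 = 76030.21
Buyer bears: inland to port 1014.06 + export clearance 327.88 + origin terminal 102.93 + freight 6432.59 + insurance 245.36 + destination terminal 1224.25 + delivery 261.69 + duty 76030.21 = 85638.97
Landed cost = invoice 103698.77 + 85638.97 = 189337.74

Total landed cost: CHF 189337.74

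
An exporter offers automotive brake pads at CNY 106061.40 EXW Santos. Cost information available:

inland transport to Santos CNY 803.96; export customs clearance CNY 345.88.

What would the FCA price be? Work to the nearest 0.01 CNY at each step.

From EXW to FCA, the seller additionally bears: inland to port, export clearance.
FCA price = 106061.40 + 803.96 + 345.88 = 107211.24

FCA price: CNY 107211.24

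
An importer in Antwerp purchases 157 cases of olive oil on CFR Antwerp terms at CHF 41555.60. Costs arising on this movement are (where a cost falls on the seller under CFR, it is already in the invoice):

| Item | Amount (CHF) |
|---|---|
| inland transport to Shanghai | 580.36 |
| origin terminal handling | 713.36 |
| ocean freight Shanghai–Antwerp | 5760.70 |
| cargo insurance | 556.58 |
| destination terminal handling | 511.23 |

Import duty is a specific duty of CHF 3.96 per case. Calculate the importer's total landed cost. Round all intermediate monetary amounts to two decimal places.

CFR: the seller pays costs through ocean freight to the destination port, but not insurance.
Already in the invoice (seller's account under CFR): inland to port, origin terminal, freight — exclude.
CIF value = CFR price + insurance = 41555.60 + 556.58 = 42112.18
Import duty = 157 × 3.96 = 621.72
Buyer bears: insurance 556.58 + destination terminal 511.23 + duty 621.72 = 1689.53
Landed cost = invoice 41555.60 + 1689.53 = 43245.13

Total landed cost: CHF 43245.13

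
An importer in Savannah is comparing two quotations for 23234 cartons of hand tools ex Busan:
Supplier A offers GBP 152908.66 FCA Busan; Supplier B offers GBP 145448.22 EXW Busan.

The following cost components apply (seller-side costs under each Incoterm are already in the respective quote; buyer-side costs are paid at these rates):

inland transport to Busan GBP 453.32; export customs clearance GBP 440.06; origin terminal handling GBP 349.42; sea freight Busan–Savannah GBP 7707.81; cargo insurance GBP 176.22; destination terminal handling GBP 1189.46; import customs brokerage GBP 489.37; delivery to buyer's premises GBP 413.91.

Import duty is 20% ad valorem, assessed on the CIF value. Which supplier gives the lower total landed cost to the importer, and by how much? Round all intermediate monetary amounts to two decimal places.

Supplier A (FCA):
CIF value = FCA price + origin terminal + freight + insurance = 152908.66 + 349.42 + 7707.81 + 176.22 = 161142.11
Import duty = 161142.11 × 20% = 32228.42
Buyer bears (A): 349.42 + 7707.81 + 176.22 + 1189.46 + 489.37 + 413.91 = 10326.19
Landed cost (A) = invoice 152908.66 + 10326.19 + duty 32228.42 = 195463.27
Supplier B (EXW):
CIF value = EXW price + inland to port + export clearance + origin terminal + freight + insurance = 145448.22 + 453.32 + 440.06 + 349.42 + 7707.81 + 176.22 = 154575.05
Import duty = 154575.05 × 20% = 30915.01
Buyer bears (B): 453.32 + 440.06 + 349.42 + 7707.81 + 176.22 + 1189.46 + 489.37 + 413.91 = 11219.57
Landed cost (B) = invoice 145448.22 + 11219.57 + duty 30915.01 = 187582.80
Difference = |195463.27 − 187582.80| = 7880.47

Supplier B is cheaper by GBP 7880.47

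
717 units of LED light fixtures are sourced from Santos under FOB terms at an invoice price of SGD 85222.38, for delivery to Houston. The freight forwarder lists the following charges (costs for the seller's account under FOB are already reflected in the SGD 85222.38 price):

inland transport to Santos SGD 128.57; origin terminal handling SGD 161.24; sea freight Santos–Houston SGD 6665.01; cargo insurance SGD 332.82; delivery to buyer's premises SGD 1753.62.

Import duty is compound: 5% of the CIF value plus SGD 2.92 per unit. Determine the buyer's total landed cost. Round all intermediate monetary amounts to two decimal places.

FOB: the seller bears costs until goods are on board at the origin port; the buyer bears freight, insurance and all costs thereafter.
Already in the invoice (seller's account under FOB): inland to port, origin terminal — exclude.
CIF value = FOB price + freight + insurance = 85222.38 + 6665.01 + 332.82 = 92220.21
Ad valorem component: 92220.21 × 5% = 4611.01
Specific component: 717 × 2.92 = 2093.64
Import duty = 4611.01 + 2093.64 = 6704.65
Buyer bears: freight 6665.01 + insurance 332.82 + delivery 1753.62 + duty 6704.65 = 15456.10
Landed cost = invoice 85222.38 + 15456.10 = 100678.48

Total landed cost: SGD 100678.48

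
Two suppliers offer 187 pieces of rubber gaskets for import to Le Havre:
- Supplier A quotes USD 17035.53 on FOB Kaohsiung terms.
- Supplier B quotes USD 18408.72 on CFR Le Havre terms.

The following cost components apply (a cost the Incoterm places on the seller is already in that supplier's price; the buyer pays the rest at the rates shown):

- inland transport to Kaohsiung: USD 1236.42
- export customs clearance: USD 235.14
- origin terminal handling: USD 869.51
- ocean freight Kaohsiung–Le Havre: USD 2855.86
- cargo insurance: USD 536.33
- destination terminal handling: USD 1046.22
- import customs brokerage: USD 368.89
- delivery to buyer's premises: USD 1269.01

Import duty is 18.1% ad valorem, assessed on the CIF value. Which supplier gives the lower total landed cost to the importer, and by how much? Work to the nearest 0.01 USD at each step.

Supplier B is cheaper by USD 1751.04

Supplier A (FOB):
CIF value = FOB price + freight + insurance = 17035.53 + 2855.86 + 536.33 = 20427.72
Import duty = 20427.72 × 18.1% = 3697.42
Buyer bears (A): 2855.86 + 536.33 + 1046.22 + 368.89 + 1269.01 = 6076.31
Landed cost (A) = invoice 17035.53 + 6076.31 + duty 3697.42 = 26809.26
Supplier B (CFR):
CIF value = CFR price + insurance = 18408.72 + 536.33 = 18945.05
Import duty = 18945.05 × 18.1% = 3429.05
Buyer bears (B): 536.33 + 1046.22 + 368.89 + 1269.01 = 3220.45
Landed cost (B) = invoice 18408.72 + 3220.45 + duty 3429.05 = 25058.22
Difference = |26809.26 − 25058.22| = 1751.04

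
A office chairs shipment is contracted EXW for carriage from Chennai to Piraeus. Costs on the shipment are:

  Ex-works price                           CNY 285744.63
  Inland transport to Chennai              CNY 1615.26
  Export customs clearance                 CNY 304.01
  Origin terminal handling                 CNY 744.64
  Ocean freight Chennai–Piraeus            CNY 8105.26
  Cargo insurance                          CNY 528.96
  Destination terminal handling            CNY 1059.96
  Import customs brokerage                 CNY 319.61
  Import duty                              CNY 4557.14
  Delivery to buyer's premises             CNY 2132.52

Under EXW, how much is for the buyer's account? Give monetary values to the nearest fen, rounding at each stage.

Buyer's account: CNY 19367.36

EXW: the seller makes goods available at their premises; the buyer bears all onward costs.
Seller's account: goods 285744.63 = 285744.63
Buyer's account: inland to port 1615.26 + export clearance 304.01 + origin terminal 744.64 + freight 8105.26 + insurance 528.96 + destination terminal 1059.96 + brokerage 319.61 + duty 4557.14 + delivery 2132.52 = 19367.36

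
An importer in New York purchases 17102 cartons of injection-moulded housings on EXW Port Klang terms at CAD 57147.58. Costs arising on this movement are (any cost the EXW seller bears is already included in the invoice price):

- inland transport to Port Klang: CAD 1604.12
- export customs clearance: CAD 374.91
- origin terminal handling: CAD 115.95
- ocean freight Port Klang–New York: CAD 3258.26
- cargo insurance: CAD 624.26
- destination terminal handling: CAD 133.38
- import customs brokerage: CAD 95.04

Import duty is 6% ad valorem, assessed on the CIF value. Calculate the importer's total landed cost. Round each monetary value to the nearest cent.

EXW: the seller makes goods available at their premises; the buyer bears all onward costs.
CIF value = EXW price + inland to port + export clearance + origin terminal + freight + insurance = 57147.58 + 1604.12 + 374.91 + 115.95 + 3258.26 + 624.26 = 63125.08
Import duty = 63125.08 × 6% = 3787.50
Buyer bears: inland to port 1604.12 + export clearance 374.91 + origin terminal 115.95 + freight 3258.26 + insurance 624.26 + destination terminal 133.38 + brokerage 95.04 + duty 3787.50 = 9993.42
Landed cost = invoice 57147.58 + 9993.42 = 67141.00

Total landed cost: CAD 67141.00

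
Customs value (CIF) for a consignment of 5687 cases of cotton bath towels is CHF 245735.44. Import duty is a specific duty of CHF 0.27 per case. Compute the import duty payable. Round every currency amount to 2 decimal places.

Import duty: CHF 1535.49

Import duty = 5687 × 0.27 = 1535.49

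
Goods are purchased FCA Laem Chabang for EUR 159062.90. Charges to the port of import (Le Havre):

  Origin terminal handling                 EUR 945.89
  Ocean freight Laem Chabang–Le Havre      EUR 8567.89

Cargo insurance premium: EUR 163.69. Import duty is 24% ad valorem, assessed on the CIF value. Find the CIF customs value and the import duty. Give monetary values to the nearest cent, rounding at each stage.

CIF value: EUR 168740.37; import duty: EUR 40497.69

CIF = FCA price + pre-shipment costs + freight + insurance
CIF = 159062.90 + 945.89 + 8567.89 + 163.69 = 168740.37
Import duty = 168740.37 × 24% = 40497.69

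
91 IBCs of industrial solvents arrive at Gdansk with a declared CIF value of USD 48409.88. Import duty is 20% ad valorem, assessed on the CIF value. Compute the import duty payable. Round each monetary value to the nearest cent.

Import duty: USD 9681.98

Import duty = 48409.88 × 20% = 9681.98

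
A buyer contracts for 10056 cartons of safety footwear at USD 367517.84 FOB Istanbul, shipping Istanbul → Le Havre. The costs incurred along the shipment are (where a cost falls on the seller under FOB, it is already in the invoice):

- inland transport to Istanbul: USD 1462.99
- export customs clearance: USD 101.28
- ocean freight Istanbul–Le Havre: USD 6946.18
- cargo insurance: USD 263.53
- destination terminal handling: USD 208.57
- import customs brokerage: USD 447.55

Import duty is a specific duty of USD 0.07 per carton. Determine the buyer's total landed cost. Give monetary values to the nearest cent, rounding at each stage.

FOB: the seller bears costs until goods are on board at the origin port; the buyer bears freight, insurance and all costs thereafter.
Already in the invoice (seller's account under FOB): inland to port, export clearance — exclude.
CIF value = FOB price + freight + insurance = 367517.84 + 6946.18 + 263.53 = 374727.55
Import duty = 10056 × 0.07 = 703.92
Buyer bears: freight 6946.18 + insurance 263.53 + destination terminal 208.57 + brokerage 447.55 + duty 703.92 = 8569.75
Landed cost = invoice 367517.84 + 8569.75 = 376087.59

Total landed cost: USD 376087.59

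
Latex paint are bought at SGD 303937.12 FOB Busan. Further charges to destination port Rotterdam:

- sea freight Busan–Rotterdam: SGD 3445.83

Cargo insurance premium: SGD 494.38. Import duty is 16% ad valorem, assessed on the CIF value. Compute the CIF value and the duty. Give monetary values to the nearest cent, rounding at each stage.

CIF value: SGD 307877.33; import duty: SGD 49260.37

CIF = FOB price + freight + insurance
CIF = 303937.12 + 3445.83 + 494.38 = 307877.33
Import duty = 307877.33 × 16% = 49260.37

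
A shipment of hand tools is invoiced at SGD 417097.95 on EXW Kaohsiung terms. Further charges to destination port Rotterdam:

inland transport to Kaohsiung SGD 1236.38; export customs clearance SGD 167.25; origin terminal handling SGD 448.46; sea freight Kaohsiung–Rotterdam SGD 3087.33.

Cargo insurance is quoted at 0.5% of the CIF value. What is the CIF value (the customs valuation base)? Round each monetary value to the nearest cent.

Let C be the CIF value. C = EXW price + pre-shipment costs + freight + 0.5% × C
C − 0.5% × C = 417097.95 + 1236.38 + 167.25 + 448.46 + 3087.33
0.995 × C = 422037.37
C = 422037.37 / 0.995 = 424158.16
Insurance premium = 0.5% × 424158.16 = 2120.79

CIF value: SGD 424158.16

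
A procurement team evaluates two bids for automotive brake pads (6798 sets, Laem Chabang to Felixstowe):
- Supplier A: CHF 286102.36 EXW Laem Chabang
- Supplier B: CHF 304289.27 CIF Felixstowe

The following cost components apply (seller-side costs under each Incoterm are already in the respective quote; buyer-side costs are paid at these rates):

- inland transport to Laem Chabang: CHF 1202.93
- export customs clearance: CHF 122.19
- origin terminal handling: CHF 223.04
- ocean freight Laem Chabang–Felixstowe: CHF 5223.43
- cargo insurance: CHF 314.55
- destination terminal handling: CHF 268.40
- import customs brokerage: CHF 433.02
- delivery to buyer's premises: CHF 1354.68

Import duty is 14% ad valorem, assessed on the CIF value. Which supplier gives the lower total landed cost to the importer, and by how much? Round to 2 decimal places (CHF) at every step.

Supplier A (EXW):
CIF value = EXW price + inland to port + export clearance + origin terminal + freight + insurance = 286102.36 + 1202.93 + 122.19 + 223.04 + 5223.43 + 314.55 = 293188.50
Import duty = 293188.50 × 14% = 41046.39
Buyer bears (A): 1202.93 + 122.19 + 223.04 + 5223.43 + 314.55 + 268.40 + 433.02 + 1354.68 = 9142.24
Landed cost (A) = invoice 286102.36 + 9142.24 + duty 41046.39 = 336290.99
Supplier B (CIF):
The CIF price already equals the CIF value: 304289.27
Import duty = 304289.27 × 14% = 42600.50
Buyer bears (B): 268.40 + 433.02 + 1354.68 = 2056.10
Landed cost (B) = invoice 304289.27 + 2056.10 + duty 42600.50 = 348945.87
Difference = |336290.99 − 348945.87| = 12654.88

Supplier A is cheaper by CHF 12654.88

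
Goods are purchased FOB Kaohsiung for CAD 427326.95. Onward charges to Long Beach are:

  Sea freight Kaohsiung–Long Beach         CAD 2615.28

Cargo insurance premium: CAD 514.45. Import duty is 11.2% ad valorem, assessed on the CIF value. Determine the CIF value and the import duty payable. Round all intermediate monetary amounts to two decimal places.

CIF = FOB price + freight + insurance
CIF = 427326.95 + 2615.28 + 514.45 = 430456.68
Import duty = 430456.68 × 11.2% = 48211.15

CIF value: CAD 430456.68; import duty: CAD 48211.15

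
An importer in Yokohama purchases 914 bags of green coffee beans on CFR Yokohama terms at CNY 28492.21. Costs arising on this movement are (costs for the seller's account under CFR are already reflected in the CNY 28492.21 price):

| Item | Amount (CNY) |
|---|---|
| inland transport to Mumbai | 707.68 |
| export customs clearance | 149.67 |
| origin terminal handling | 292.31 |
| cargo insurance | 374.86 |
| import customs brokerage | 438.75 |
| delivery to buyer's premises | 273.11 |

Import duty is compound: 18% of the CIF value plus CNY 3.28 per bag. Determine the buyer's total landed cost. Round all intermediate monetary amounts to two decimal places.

CFR: the seller pays costs through ocean freight to the destination port, but not insurance.
Already in the invoice (seller's account under CFR): inland to port, export clearance, origin terminal — exclude.
CIF value = CFR price + insurance = 28492.21 + 374.86 = 28867.07
Ad valorem component: 28867.07 × 18% = 5196.07
Specific component: 914 × 3.28 = 2997.92
Import duty = 5196.07 + 2997.92 = 8193.99
Buyer bears: insurance 374.86 + brokerage 438.75 + delivery 273.11 + duty 8193.99 = 9280.71
Landed cost = invoice 28492.21 + 9280.71 = 37772.92

Total landed cost: CNY 37772.92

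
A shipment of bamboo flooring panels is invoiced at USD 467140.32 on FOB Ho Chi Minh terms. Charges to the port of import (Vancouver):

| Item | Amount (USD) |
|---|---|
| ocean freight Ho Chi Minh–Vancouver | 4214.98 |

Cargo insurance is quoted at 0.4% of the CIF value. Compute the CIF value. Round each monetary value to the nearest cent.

Let C be the CIF value. C = FOB price + freight + 0.4% × C
C − 0.4% × C = 467140.32 + 4214.98
0.996 × C = 471355.30
C = 471355.30 / 0.996 = 473248.29
Insurance premium = 0.4% × 473248.29 = 1892.99

CIF value: USD 473248.29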